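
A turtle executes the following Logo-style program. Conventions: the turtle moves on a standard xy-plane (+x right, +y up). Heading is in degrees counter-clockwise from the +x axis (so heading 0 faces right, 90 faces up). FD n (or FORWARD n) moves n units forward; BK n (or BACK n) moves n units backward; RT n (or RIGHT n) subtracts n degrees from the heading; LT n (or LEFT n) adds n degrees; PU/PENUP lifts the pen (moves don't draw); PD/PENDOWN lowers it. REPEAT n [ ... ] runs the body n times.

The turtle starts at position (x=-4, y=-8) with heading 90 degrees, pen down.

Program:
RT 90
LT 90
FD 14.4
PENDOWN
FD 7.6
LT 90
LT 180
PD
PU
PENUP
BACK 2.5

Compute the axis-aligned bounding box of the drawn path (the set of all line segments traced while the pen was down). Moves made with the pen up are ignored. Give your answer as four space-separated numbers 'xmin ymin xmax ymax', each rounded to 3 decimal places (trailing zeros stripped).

Answer: -4 -8 -4 14

Derivation:
Executing turtle program step by step:
Start: pos=(-4,-8), heading=90, pen down
RT 90: heading 90 -> 0
LT 90: heading 0 -> 90
FD 14.4: (-4,-8) -> (-4,6.4) [heading=90, draw]
PD: pen down
FD 7.6: (-4,6.4) -> (-4,14) [heading=90, draw]
LT 90: heading 90 -> 180
LT 180: heading 180 -> 0
PD: pen down
PU: pen up
PU: pen up
BK 2.5: (-4,14) -> (-6.5,14) [heading=0, move]
Final: pos=(-6.5,14), heading=0, 2 segment(s) drawn

Segment endpoints: x in {-4, -4, -4}, y in {-8, 6.4, 14}
xmin=-4, ymin=-8, xmax=-4, ymax=14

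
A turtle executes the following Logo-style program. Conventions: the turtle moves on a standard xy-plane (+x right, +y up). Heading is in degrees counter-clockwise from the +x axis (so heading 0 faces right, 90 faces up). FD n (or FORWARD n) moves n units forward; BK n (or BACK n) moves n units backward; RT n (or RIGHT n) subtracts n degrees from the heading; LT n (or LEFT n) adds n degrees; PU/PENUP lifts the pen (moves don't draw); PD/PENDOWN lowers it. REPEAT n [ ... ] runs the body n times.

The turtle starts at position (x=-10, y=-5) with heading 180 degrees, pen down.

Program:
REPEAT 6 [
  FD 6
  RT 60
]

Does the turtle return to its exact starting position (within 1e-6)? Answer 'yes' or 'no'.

Answer: yes

Derivation:
Executing turtle program step by step:
Start: pos=(-10,-5), heading=180, pen down
REPEAT 6 [
  -- iteration 1/6 --
  FD 6: (-10,-5) -> (-16,-5) [heading=180, draw]
  RT 60: heading 180 -> 120
  -- iteration 2/6 --
  FD 6: (-16,-5) -> (-19,0.196) [heading=120, draw]
  RT 60: heading 120 -> 60
  -- iteration 3/6 --
  FD 6: (-19,0.196) -> (-16,5.392) [heading=60, draw]
  RT 60: heading 60 -> 0
  -- iteration 4/6 --
  FD 6: (-16,5.392) -> (-10,5.392) [heading=0, draw]
  RT 60: heading 0 -> 300
  -- iteration 5/6 --
  FD 6: (-10,5.392) -> (-7,0.196) [heading=300, draw]
  RT 60: heading 300 -> 240
  -- iteration 6/6 --
  FD 6: (-7,0.196) -> (-10,-5) [heading=240, draw]
  RT 60: heading 240 -> 180
]
Final: pos=(-10,-5), heading=180, 6 segment(s) drawn

Start position: (-10, -5)
Final position: (-10, -5)
Distance = 0; < 1e-6 -> CLOSED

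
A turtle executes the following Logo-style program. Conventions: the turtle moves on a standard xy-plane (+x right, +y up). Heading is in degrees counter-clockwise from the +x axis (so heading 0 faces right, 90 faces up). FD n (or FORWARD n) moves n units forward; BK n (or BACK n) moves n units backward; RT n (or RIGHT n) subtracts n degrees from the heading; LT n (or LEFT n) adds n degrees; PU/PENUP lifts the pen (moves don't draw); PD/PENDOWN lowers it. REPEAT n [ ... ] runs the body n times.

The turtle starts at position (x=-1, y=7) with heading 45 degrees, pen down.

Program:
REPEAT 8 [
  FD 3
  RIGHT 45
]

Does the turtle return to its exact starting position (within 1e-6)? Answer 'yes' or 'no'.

Answer: yes

Derivation:
Executing turtle program step by step:
Start: pos=(-1,7), heading=45, pen down
REPEAT 8 [
  -- iteration 1/8 --
  FD 3: (-1,7) -> (1.121,9.121) [heading=45, draw]
  RT 45: heading 45 -> 0
  -- iteration 2/8 --
  FD 3: (1.121,9.121) -> (4.121,9.121) [heading=0, draw]
  RT 45: heading 0 -> 315
  -- iteration 3/8 --
  FD 3: (4.121,9.121) -> (6.243,7) [heading=315, draw]
  RT 45: heading 315 -> 270
  -- iteration 4/8 --
  FD 3: (6.243,7) -> (6.243,4) [heading=270, draw]
  RT 45: heading 270 -> 225
  -- iteration 5/8 --
  FD 3: (6.243,4) -> (4.121,1.879) [heading=225, draw]
  RT 45: heading 225 -> 180
  -- iteration 6/8 --
  FD 3: (4.121,1.879) -> (1.121,1.879) [heading=180, draw]
  RT 45: heading 180 -> 135
  -- iteration 7/8 --
  FD 3: (1.121,1.879) -> (-1,4) [heading=135, draw]
  RT 45: heading 135 -> 90
  -- iteration 8/8 --
  FD 3: (-1,4) -> (-1,7) [heading=90, draw]
  RT 45: heading 90 -> 45
]
Final: pos=(-1,7), heading=45, 8 segment(s) drawn

Start position: (-1, 7)
Final position: (-1, 7)
Distance = 0; < 1e-6 -> CLOSED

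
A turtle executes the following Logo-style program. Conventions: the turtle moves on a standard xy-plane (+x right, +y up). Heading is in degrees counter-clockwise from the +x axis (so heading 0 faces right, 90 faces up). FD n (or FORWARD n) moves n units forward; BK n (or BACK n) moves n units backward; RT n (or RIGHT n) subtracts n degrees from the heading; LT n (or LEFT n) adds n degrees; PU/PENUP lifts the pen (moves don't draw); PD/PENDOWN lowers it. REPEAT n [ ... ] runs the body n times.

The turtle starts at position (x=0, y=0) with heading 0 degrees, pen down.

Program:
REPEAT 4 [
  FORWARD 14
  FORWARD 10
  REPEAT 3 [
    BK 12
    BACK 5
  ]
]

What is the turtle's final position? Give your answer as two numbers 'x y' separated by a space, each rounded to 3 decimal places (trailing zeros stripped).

Executing turtle program step by step:
Start: pos=(0,0), heading=0, pen down
REPEAT 4 [
  -- iteration 1/4 --
  FD 14: (0,0) -> (14,0) [heading=0, draw]
  FD 10: (14,0) -> (24,0) [heading=0, draw]
  REPEAT 3 [
    -- iteration 1/3 --
    BK 12: (24,0) -> (12,0) [heading=0, draw]
    BK 5: (12,0) -> (7,0) [heading=0, draw]
    -- iteration 2/3 --
    BK 12: (7,0) -> (-5,0) [heading=0, draw]
    BK 5: (-5,0) -> (-10,0) [heading=0, draw]
    -- iteration 3/3 --
    BK 12: (-10,0) -> (-22,0) [heading=0, draw]
    BK 5: (-22,0) -> (-27,0) [heading=0, draw]
  ]
  -- iteration 2/4 --
  FD 14: (-27,0) -> (-13,0) [heading=0, draw]
  FD 10: (-13,0) -> (-3,0) [heading=0, draw]
  REPEAT 3 [
    -- iteration 1/3 --
    BK 12: (-3,0) -> (-15,0) [heading=0, draw]
    BK 5: (-15,0) -> (-20,0) [heading=0, draw]
    -- iteration 2/3 --
    BK 12: (-20,0) -> (-32,0) [heading=0, draw]
    BK 5: (-32,0) -> (-37,0) [heading=0, draw]
    -- iteration 3/3 --
    BK 12: (-37,0) -> (-49,0) [heading=0, draw]
    BK 5: (-49,0) -> (-54,0) [heading=0, draw]
  ]
  -- iteration 3/4 --
  FD 14: (-54,0) -> (-40,0) [heading=0, draw]
  FD 10: (-40,0) -> (-30,0) [heading=0, draw]
  REPEAT 3 [
    -- iteration 1/3 --
    BK 12: (-30,0) -> (-42,0) [heading=0, draw]
    BK 5: (-42,0) -> (-47,0) [heading=0, draw]
    -- iteration 2/3 --
    BK 12: (-47,0) -> (-59,0) [heading=0, draw]
    BK 5: (-59,0) -> (-64,0) [heading=0, draw]
    -- iteration 3/3 --
    BK 12: (-64,0) -> (-76,0) [heading=0, draw]
    BK 5: (-76,0) -> (-81,0) [heading=0, draw]
  ]
  -- iteration 4/4 --
  FD 14: (-81,0) -> (-67,0) [heading=0, draw]
  FD 10: (-67,0) -> (-57,0) [heading=0, draw]
  REPEAT 3 [
    -- iteration 1/3 --
    BK 12: (-57,0) -> (-69,0) [heading=0, draw]
    BK 5: (-69,0) -> (-74,0) [heading=0, draw]
    -- iteration 2/3 --
    BK 12: (-74,0) -> (-86,0) [heading=0, draw]
    BK 5: (-86,0) -> (-91,0) [heading=0, draw]
    -- iteration 3/3 --
    BK 12: (-91,0) -> (-103,0) [heading=0, draw]
    BK 5: (-103,0) -> (-108,0) [heading=0, draw]
  ]
]
Final: pos=(-108,0), heading=0, 32 segment(s) drawn

Answer: -108 0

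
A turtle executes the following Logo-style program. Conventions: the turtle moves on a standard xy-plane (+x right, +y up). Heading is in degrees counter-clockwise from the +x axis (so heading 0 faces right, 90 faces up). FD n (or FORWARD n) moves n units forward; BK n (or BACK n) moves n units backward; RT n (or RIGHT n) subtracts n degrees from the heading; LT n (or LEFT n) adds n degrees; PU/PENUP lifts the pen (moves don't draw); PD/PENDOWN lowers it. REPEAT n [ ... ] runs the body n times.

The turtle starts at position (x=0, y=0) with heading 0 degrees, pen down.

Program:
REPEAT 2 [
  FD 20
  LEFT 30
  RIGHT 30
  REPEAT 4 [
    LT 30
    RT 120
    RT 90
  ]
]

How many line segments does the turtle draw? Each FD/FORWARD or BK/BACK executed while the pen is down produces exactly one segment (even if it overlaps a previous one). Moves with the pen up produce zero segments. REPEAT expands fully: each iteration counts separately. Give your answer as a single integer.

Executing turtle program step by step:
Start: pos=(0,0), heading=0, pen down
REPEAT 2 [
  -- iteration 1/2 --
  FD 20: (0,0) -> (20,0) [heading=0, draw]
  LT 30: heading 0 -> 30
  RT 30: heading 30 -> 0
  REPEAT 4 [
    -- iteration 1/4 --
    LT 30: heading 0 -> 30
    RT 120: heading 30 -> 270
    RT 90: heading 270 -> 180
    -- iteration 2/4 --
    LT 30: heading 180 -> 210
    RT 120: heading 210 -> 90
    RT 90: heading 90 -> 0
    -- iteration 3/4 --
    LT 30: heading 0 -> 30
    RT 120: heading 30 -> 270
    RT 90: heading 270 -> 180
    -- iteration 4/4 --
    LT 30: heading 180 -> 210
    RT 120: heading 210 -> 90
    RT 90: heading 90 -> 0
  ]
  -- iteration 2/2 --
  FD 20: (20,0) -> (40,0) [heading=0, draw]
  LT 30: heading 0 -> 30
  RT 30: heading 30 -> 0
  REPEAT 4 [
    -- iteration 1/4 --
    LT 30: heading 0 -> 30
    RT 120: heading 30 -> 270
    RT 90: heading 270 -> 180
    -- iteration 2/4 --
    LT 30: heading 180 -> 210
    RT 120: heading 210 -> 90
    RT 90: heading 90 -> 0
    -- iteration 3/4 --
    LT 30: heading 0 -> 30
    RT 120: heading 30 -> 270
    RT 90: heading 270 -> 180
    -- iteration 4/4 --
    LT 30: heading 180 -> 210
    RT 120: heading 210 -> 90
    RT 90: heading 90 -> 0
  ]
]
Final: pos=(40,0), heading=0, 2 segment(s) drawn
Segments drawn: 2

Answer: 2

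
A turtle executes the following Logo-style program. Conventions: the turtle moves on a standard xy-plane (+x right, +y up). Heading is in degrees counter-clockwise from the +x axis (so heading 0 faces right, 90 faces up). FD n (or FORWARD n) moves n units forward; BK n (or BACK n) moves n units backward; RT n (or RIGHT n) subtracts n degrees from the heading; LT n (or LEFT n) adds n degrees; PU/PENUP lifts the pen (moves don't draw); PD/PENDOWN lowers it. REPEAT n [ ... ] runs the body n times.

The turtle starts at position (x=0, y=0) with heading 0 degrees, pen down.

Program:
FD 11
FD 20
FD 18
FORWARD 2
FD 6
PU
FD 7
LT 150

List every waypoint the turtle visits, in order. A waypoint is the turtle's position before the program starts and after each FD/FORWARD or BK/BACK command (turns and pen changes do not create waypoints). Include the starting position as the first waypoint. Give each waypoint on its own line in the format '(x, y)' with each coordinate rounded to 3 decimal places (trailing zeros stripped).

Executing turtle program step by step:
Start: pos=(0,0), heading=0, pen down
FD 11: (0,0) -> (11,0) [heading=0, draw]
FD 20: (11,0) -> (31,0) [heading=0, draw]
FD 18: (31,0) -> (49,0) [heading=0, draw]
FD 2: (49,0) -> (51,0) [heading=0, draw]
FD 6: (51,0) -> (57,0) [heading=0, draw]
PU: pen up
FD 7: (57,0) -> (64,0) [heading=0, move]
LT 150: heading 0 -> 150
Final: pos=(64,0), heading=150, 5 segment(s) drawn
Waypoints (7 total):
(0, 0)
(11, 0)
(31, 0)
(49, 0)
(51, 0)
(57, 0)
(64, 0)

Answer: (0, 0)
(11, 0)
(31, 0)
(49, 0)
(51, 0)
(57, 0)
(64, 0)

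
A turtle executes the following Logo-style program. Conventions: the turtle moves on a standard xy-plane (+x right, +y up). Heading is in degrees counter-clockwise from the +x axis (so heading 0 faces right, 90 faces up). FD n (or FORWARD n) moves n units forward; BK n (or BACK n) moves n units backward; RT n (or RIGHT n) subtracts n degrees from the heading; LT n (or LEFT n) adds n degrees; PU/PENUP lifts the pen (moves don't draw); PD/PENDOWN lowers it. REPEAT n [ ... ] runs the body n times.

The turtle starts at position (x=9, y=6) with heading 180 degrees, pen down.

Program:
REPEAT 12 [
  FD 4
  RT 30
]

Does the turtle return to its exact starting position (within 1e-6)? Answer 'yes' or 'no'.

Answer: yes

Derivation:
Executing turtle program step by step:
Start: pos=(9,6), heading=180, pen down
REPEAT 12 [
  -- iteration 1/12 --
  FD 4: (9,6) -> (5,6) [heading=180, draw]
  RT 30: heading 180 -> 150
  -- iteration 2/12 --
  FD 4: (5,6) -> (1.536,8) [heading=150, draw]
  RT 30: heading 150 -> 120
  -- iteration 3/12 --
  FD 4: (1.536,8) -> (-0.464,11.464) [heading=120, draw]
  RT 30: heading 120 -> 90
  -- iteration 4/12 --
  FD 4: (-0.464,11.464) -> (-0.464,15.464) [heading=90, draw]
  RT 30: heading 90 -> 60
  -- iteration 5/12 --
  FD 4: (-0.464,15.464) -> (1.536,18.928) [heading=60, draw]
  RT 30: heading 60 -> 30
  -- iteration 6/12 --
  FD 4: (1.536,18.928) -> (5,20.928) [heading=30, draw]
  RT 30: heading 30 -> 0
  -- iteration 7/12 --
  FD 4: (5,20.928) -> (9,20.928) [heading=0, draw]
  RT 30: heading 0 -> 330
  -- iteration 8/12 --
  FD 4: (9,20.928) -> (12.464,18.928) [heading=330, draw]
  RT 30: heading 330 -> 300
  -- iteration 9/12 --
  FD 4: (12.464,18.928) -> (14.464,15.464) [heading=300, draw]
  RT 30: heading 300 -> 270
  -- iteration 10/12 --
  FD 4: (14.464,15.464) -> (14.464,11.464) [heading=270, draw]
  RT 30: heading 270 -> 240
  -- iteration 11/12 --
  FD 4: (14.464,11.464) -> (12.464,8) [heading=240, draw]
  RT 30: heading 240 -> 210
  -- iteration 12/12 --
  FD 4: (12.464,8) -> (9,6) [heading=210, draw]
  RT 30: heading 210 -> 180
]
Final: pos=(9,6), heading=180, 12 segment(s) drawn

Start position: (9, 6)
Final position: (9, 6)
Distance = 0; < 1e-6 -> CLOSED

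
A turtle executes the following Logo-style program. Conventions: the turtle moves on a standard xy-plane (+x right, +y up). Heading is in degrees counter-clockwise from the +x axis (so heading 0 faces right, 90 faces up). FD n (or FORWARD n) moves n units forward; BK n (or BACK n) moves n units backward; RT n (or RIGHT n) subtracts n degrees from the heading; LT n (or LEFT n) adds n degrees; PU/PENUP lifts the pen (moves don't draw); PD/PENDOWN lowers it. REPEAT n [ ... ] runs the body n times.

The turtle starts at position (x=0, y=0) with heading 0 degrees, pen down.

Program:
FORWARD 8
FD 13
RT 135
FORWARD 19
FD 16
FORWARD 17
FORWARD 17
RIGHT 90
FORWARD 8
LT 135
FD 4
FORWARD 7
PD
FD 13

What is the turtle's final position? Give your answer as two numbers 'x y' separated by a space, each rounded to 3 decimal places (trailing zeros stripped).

Answer: -33.447 -67.134

Derivation:
Executing turtle program step by step:
Start: pos=(0,0), heading=0, pen down
FD 8: (0,0) -> (8,0) [heading=0, draw]
FD 13: (8,0) -> (21,0) [heading=0, draw]
RT 135: heading 0 -> 225
FD 19: (21,0) -> (7.565,-13.435) [heading=225, draw]
FD 16: (7.565,-13.435) -> (-3.749,-24.749) [heading=225, draw]
FD 17: (-3.749,-24.749) -> (-15.77,-36.77) [heading=225, draw]
FD 17: (-15.77,-36.77) -> (-27.79,-48.79) [heading=225, draw]
RT 90: heading 225 -> 135
FD 8: (-27.79,-48.79) -> (-33.447,-43.134) [heading=135, draw]
LT 135: heading 135 -> 270
FD 4: (-33.447,-43.134) -> (-33.447,-47.134) [heading=270, draw]
FD 7: (-33.447,-47.134) -> (-33.447,-54.134) [heading=270, draw]
PD: pen down
FD 13: (-33.447,-54.134) -> (-33.447,-67.134) [heading=270, draw]
Final: pos=(-33.447,-67.134), heading=270, 10 segment(s) drawn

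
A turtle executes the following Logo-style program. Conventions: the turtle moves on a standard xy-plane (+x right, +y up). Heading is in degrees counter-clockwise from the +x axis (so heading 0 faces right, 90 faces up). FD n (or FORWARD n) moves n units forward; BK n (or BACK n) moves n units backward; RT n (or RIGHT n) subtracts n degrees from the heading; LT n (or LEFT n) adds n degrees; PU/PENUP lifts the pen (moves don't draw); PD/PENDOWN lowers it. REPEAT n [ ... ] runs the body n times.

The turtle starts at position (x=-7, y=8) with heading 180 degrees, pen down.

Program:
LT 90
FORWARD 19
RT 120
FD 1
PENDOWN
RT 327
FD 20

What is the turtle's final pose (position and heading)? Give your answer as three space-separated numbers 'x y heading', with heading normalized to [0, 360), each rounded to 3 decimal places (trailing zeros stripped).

Executing turtle program step by step:
Start: pos=(-7,8), heading=180, pen down
LT 90: heading 180 -> 270
FD 19: (-7,8) -> (-7,-11) [heading=270, draw]
RT 120: heading 270 -> 150
FD 1: (-7,-11) -> (-7.866,-10.5) [heading=150, draw]
PD: pen down
RT 327: heading 150 -> 183
FD 20: (-7.866,-10.5) -> (-27.839,-11.547) [heading=183, draw]
Final: pos=(-27.839,-11.547), heading=183, 3 segment(s) drawn

Answer: -27.839 -11.547 183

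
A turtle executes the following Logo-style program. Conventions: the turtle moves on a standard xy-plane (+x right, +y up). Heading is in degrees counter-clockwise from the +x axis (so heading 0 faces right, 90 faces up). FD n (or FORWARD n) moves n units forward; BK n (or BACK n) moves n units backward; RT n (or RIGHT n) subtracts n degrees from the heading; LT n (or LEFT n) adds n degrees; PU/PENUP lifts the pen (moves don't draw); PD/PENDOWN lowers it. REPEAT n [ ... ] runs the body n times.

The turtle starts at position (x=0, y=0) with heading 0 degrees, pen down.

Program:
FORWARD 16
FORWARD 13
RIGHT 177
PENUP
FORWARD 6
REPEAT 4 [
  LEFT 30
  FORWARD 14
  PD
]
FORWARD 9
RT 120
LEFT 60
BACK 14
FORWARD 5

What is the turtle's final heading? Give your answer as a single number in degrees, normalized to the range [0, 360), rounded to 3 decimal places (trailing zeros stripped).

Answer: 243

Derivation:
Executing turtle program step by step:
Start: pos=(0,0), heading=0, pen down
FD 16: (0,0) -> (16,0) [heading=0, draw]
FD 13: (16,0) -> (29,0) [heading=0, draw]
RT 177: heading 0 -> 183
PU: pen up
FD 6: (29,0) -> (23.008,-0.314) [heading=183, move]
REPEAT 4 [
  -- iteration 1/4 --
  LT 30: heading 183 -> 213
  FD 14: (23.008,-0.314) -> (11.267,-7.939) [heading=213, move]
  PD: pen down
  -- iteration 2/4 --
  LT 30: heading 213 -> 243
  FD 14: (11.267,-7.939) -> (4.911,-20.413) [heading=243, draw]
  PD: pen down
  -- iteration 3/4 --
  LT 30: heading 243 -> 273
  FD 14: (4.911,-20.413) -> (5.644,-34.394) [heading=273, draw]
  PD: pen down
  -- iteration 4/4 --
  LT 30: heading 273 -> 303
  FD 14: (5.644,-34.394) -> (13.269,-46.135) [heading=303, draw]
  PD: pen down
]
FD 9: (13.269,-46.135) -> (18.17,-53.683) [heading=303, draw]
RT 120: heading 303 -> 183
LT 60: heading 183 -> 243
BK 14: (18.17,-53.683) -> (24.526,-41.209) [heading=243, draw]
FD 5: (24.526,-41.209) -> (22.256,-45.664) [heading=243, draw]
Final: pos=(22.256,-45.664), heading=243, 8 segment(s) drawn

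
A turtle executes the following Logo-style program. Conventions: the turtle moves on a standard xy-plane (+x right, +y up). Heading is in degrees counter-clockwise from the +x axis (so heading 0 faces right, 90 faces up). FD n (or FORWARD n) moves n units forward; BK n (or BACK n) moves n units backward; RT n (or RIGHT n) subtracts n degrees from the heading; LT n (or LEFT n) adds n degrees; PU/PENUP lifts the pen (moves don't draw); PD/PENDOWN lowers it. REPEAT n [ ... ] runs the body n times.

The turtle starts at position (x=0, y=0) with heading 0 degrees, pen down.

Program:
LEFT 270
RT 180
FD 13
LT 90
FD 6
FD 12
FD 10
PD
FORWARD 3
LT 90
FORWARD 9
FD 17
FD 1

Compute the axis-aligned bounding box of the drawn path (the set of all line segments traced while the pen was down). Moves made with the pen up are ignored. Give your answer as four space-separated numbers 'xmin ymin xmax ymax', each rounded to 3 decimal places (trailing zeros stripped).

Executing turtle program step by step:
Start: pos=(0,0), heading=0, pen down
LT 270: heading 0 -> 270
RT 180: heading 270 -> 90
FD 13: (0,0) -> (0,13) [heading=90, draw]
LT 90: heading 90 -> 180
FD 6: (0,13) -> (-6,13) [heading=180, draw]
FD 12: (-6,13) -> (-18,13) [heading=180, draw]
FD 10: (-18,13) -> (-28,13) [heading=180, draw]
PD: pen down
FD 3: (-28,13) -> (-31,13) [heading=180, draw]
LT 90: heading 180 -> 270
FD 9: (-31,13) -> (-31,4) [heading=270, draw]
FD 17: (-31,4) -> (-31,-13) [heading=270, draw]
FD 1: (-31,-13) -> (-31,-14) [heading=270, draw]
Final: pos=(-31,-14), heading=270, 8 segment(s) drawn

Segment endpoints: x in {-31, -31, -28, -18, -6, 0, 0}, y in {-14, -13, 0, 4, 13, 13, 13}
xmin=-31, ymin=-14, xmax=0, ymax=13

Answer: -31 -14 0 13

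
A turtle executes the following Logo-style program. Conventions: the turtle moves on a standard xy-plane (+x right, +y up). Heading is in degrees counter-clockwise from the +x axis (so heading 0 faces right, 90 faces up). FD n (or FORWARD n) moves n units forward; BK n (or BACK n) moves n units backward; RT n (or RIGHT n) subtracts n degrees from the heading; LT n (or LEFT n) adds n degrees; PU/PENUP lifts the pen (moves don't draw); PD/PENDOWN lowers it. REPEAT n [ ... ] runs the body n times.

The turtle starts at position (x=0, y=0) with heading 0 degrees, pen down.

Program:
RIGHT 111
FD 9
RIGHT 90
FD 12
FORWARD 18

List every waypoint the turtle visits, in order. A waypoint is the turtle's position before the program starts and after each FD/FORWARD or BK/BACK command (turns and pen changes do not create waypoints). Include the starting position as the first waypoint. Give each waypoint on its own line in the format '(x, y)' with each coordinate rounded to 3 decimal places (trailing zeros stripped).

Executing turtle program step by step:
Start: pos=(0,0), heading=0, pen down
RT 111: heading 0 -> 249
FD 9: (0,0) -> (-3.225,-8.402) [heading=249, draw]
RT 90: heading 249 -> 159
FD 12: (-3.225,-8.402) -> (-14.428,-4.102) [heading=159, draw]
FD 18: (-14.428,-4.102) -> (-31.233,2.349) [heading=159, draw]
Final: pos=(-31.233,2.349), heading=159, 3 segment(s) drawn
Waypoints (4 total):
(0, 0)
(-3.225, -8.402)
(-14.428, -4.102)
(-31.233, 2.349)

Answer: (0, 0)
(-3.225, -8.402)
(-14.428, -4.102)
(-31.233, 2.349)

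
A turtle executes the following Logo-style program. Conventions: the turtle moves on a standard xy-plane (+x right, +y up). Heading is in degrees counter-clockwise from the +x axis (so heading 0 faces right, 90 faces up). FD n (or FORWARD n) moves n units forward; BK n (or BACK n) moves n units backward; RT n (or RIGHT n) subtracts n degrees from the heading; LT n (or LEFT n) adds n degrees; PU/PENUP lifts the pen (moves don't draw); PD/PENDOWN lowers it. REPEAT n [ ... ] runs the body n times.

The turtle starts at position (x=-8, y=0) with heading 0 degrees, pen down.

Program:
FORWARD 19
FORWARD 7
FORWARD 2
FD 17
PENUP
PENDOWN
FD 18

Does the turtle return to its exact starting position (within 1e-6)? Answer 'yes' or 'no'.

Answer: no

Derivation:
Executing turtle program step by step:
Start: pos=(-8,0), heading=0, pen down
FD 19: (-8,0) -> (11,0) [heading=0, draw]
FD 7: (11,0) -> (18,0) [heading=0, draw]
FD 2: (18,0) -> (20,0) [heading=0, draw]
FD 17: (20,0) -> (37,0) [heading=0, draw]
PU: pen up
PD: pen down
FD 18: (37,0) -> (55,0) [heading=0, draw]
Final: pos=(55,0), heading=0, 5 segment(s) drawn

Start position: (-8, 0)
Final position: (55, 0)
Distance = 63; >= 1e-6 -> NOT closed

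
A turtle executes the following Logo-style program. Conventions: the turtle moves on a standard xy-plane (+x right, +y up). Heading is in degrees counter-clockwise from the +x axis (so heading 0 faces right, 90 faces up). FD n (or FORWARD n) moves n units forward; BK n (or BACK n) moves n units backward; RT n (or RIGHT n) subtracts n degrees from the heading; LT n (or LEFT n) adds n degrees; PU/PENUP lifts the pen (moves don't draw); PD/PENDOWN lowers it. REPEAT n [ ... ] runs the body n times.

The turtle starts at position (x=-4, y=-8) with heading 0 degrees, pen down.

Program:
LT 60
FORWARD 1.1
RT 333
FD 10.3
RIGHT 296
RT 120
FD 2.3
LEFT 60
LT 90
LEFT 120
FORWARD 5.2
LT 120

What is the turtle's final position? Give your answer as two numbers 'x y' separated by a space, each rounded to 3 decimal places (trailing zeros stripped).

Executing turtle program step by step:
Start: pos=(-4,-8), heading=0, pen down
LT 60: heading 0 -> 60
FD 1.1: (-4,-8) -> (-3.45,-7.047) [heading=60, draw]
RT 333: heading 60 -> 87
FD 10.3: (-3.45,-7.047) -> (-2.911,3.239) [heading=87, draw]
RT 296: heading 87 -> 151
RT 120: heading 151 -> 31
FD 2.3: (-2.911,3.239) -> (-0.939,4.423) [heading=31, draw]
LT 60: heading 31 -> 91
LT 90: heading 91 -> 181
LT 120: heading 181 -> 301
FD 5.2: (-0.939,4.423) -> (1.739,-0.034) [heading=301, draw]
LT 120: heading 301 -> 61
Final: pos=(1.739,-0.034), heading=61, 4 segment(s) drawn

Answer: 1.739 -0.034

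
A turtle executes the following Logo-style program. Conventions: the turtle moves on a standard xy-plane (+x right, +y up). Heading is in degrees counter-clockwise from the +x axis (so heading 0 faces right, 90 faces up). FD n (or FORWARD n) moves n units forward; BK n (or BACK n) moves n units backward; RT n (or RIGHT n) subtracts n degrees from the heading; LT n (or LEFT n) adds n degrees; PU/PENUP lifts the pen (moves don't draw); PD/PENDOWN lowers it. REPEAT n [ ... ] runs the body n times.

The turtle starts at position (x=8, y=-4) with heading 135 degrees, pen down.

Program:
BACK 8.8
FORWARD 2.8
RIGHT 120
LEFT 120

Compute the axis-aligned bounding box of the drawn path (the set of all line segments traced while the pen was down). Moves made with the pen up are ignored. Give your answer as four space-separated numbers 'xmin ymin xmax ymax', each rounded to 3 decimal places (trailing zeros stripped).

Executing turtle program step by step:
Start: pos=(8,-4), heading=135, pen down
BK 8.8: (8,-4) -> (14.223,-10.223) [heading=135, draw]
FD 2.8: (14.223,-10.223) -> (12.243,-8.243) [heading=135, draw]
RT 120: heading 135 -> 15
LT 120: heading 15 -> 135
Final: pos=(12.243,-8.243), heading=135, 2 segment(s) drawn

Segment endpoints: x in {8, 12.243, 14.223}, y in {-10.223, -8.243, -4}
xmin=8, ymin=-10.223, xmax=14.223, ymax=-4

Answer: 8 -10.223 14.223 -4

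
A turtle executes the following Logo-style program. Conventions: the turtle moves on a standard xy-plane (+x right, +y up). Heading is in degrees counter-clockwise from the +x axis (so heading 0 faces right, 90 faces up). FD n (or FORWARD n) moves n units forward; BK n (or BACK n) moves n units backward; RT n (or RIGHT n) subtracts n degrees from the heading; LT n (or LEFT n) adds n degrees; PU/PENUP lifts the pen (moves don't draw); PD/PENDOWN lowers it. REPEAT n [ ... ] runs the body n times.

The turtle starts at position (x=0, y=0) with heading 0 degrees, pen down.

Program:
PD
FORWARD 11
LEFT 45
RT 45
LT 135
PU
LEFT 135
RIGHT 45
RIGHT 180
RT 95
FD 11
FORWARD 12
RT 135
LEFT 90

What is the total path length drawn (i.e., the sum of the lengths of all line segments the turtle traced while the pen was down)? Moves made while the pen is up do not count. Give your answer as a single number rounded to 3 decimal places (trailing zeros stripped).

Answer: 11

Derivation:
Executing turtle program step by step:
Start: pos=(0,0), heading=0, pen down
PD: pen down
FD 11: (0,0) -> (11,0) [heading=0, draw]
LT 45: heading 0 -> 45
RT 45: heading 45 -> 0
LT 135: heading 0 -> 135
PU: pen up
LT 135: heading 135 -> 270
RT 45: heading 270 -> 225
RT 180: heading 225 -> 45
RT 95: heading 45 -> 310
FD 11: (11,0) -> (18.071,-8.426) [heading=310, move]
FD 12: (18.071,-8.426) -> (25.784,-17.619) [heading=310, move]
RT 135: heading 310 -> 175
LT 90: heading 175 -> 265
Final: pos=(25.784,-17.619), heading=265, 1 segment(s) drawn

Segment lengths:
  seg 1: (0,0) -> (11,0), length = 11
Total = 11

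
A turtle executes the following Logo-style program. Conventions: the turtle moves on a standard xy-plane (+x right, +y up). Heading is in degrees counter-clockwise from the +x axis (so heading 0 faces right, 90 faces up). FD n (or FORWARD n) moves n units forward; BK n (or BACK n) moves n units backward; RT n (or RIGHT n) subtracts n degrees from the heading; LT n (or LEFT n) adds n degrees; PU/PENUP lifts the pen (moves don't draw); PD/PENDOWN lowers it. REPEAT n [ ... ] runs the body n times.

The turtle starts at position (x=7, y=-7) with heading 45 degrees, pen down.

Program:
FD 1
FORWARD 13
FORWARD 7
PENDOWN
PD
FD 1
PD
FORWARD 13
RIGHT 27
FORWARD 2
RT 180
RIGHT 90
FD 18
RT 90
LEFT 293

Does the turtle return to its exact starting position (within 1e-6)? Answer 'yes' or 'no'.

Executing turtle program step by step:
Start: pos=(7,-7), heading=45, pen down
FD 1: (7,-7) -> (7.707,-6.293) [heading=45, draw]
FD 13: (7.707,-6.293) -> (16.899,2.899) [heading=45, draw]
FD 7: (16.899,2.899) -> (21.849,7.849) [heading=45, draw]
PD: pen down
PD: pen down
FD 1: (21.849,7.849) -> (22.556,8.556) [heading=45, draw]
PD: pen down
FD 13: (22.556,8.556) -> (31.749,17.749) [heading=45, draw]
RT 27: heading 45 -> 18
FD 2: (31.749,17.749) -> (33.651,18.367) [heading=18, draw]
RT 180: heading 18 -> 198
RT 90: heading 198 -> 108
FD 18: (33.651,18.367) -> (28.089,35.486) [heading=108, draw]
RT 90: heading 108 -> 18
LT 293: heading 18 -> 311
Final: pos=(28.089,35.486), heading=311, 7 segment(s) drawn

Start position: (7, -7)
Final position: (28.089, 35.486)
Distance = 47.432; >= 1e-6 -> NOT closed

Answer: no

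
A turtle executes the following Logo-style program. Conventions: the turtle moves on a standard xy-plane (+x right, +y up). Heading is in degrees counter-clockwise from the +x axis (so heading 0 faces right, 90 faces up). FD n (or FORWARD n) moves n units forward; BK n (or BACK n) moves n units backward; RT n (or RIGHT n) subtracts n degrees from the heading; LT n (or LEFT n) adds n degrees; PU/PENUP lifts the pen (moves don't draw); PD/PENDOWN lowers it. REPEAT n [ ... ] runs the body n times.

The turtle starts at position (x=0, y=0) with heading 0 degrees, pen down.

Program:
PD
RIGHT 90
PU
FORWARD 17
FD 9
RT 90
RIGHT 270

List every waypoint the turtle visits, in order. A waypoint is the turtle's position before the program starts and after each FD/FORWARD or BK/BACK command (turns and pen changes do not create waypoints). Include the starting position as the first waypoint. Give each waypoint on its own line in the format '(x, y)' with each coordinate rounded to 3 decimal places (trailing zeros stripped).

Executing turtle program step by step:
Start: pos=(0,0), heading=0, pen down
PD: pen down
RT 90: heading 0 -> 270
PU: pen up
FD 17: (0,0) -> (0,-17) [heading=270, move]
FD 9: (0,-17) -> (0,-26) [heading=270, move]
RT 90: heading 270 -> 180
RT 270: heading 180 -> 270
Final: pos=(0,-26), heading=270, 0 segment(s) drawn
Waypoints (3 total):
(0, 0)
(0, -17)
(0, -26)

Answer: (0, 0)
(0, -17)
(0, -26)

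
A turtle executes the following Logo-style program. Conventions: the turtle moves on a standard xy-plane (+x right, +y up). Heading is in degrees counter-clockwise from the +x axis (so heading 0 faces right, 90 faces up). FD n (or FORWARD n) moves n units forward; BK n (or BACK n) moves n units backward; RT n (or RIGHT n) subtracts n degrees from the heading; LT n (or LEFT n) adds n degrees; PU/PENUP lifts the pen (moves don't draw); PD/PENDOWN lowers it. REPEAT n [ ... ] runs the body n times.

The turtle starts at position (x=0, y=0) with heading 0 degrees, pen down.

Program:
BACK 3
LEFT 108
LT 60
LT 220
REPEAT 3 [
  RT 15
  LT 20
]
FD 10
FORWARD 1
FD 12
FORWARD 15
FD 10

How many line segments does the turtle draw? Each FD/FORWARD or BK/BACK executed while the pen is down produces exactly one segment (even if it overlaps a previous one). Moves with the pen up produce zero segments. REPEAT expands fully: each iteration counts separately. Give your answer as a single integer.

Answer: 6

Derivation:
Executing turtle program step by step:
Start: pos=(0,0), heading=0, pen down
BK 3: (0,0) -> (-3,0) [heading=0, draw]
LT 108: heading 0 -> 108
LT 60: heading 108 -> 168
LT 220: heading 168 -> 28
REPEAT 3 [
  -- iteration 1/3 --
  RT 15: heading 28 -> 13
  LT 20: heading 13 -> 33
  -- iteration 2/3 --
  RT 15: heading 33 -> 18
  LT 20: heading 18 -> 38
  -- iteration 3/3 --
  RT 15: heading 38 -> 23
  LT 20: heading 23 -> 43
]
FD 10: (-3,0) -> (4.314,6.82) [heading=43, draw]
FD 1: (4.314,6.82) -> (5.045,7.502) [heading=43, draw]
FD 12: (5.045,7.502) -> (13.821,15.686) [heading=43, draw]
FD 15: (13.821,15.686) -> (24.791,25.916) [heading=43, draw]
FD 10: (24.791,25.916) -> (32.105,32.736) [heading=43, draw]
Final: pos=(32.105,32.736), heading=43, 6 segment(s) drawn
Segments drawn: 6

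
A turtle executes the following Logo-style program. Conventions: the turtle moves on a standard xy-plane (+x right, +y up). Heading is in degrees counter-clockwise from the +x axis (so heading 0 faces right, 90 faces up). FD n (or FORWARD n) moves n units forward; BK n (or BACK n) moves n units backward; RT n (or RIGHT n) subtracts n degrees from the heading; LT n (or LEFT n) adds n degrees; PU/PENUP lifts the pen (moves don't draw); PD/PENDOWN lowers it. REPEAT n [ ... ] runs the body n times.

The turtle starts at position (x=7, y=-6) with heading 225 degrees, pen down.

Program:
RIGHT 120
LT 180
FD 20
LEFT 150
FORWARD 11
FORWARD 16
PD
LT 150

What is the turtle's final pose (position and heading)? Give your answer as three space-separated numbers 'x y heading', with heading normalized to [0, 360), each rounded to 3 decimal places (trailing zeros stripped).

Executing turtle program step by step:
Start: pos=(7,-6), heading=225, pen down
RT 120: heading 225 -> 105
LT 180: heading 105 -> 285
FD 20: (7,-6) -> (12.176,-25.319) [heading=285, draw]
LT 150: heading 285 -> 75
FD 11: (12.176,-25.319) -> (15.023,-14.693) [heading=75, draw]
FD 16: (15.023,-14.693) -> (19.164,0.761) [heading=75, draw]
PD: pen down
LT 150: heading 75 -> 225
Final: pos=(19.164,0.761), heading=225, 3 segment(s) drawn

Answer: 19.164 0.761 225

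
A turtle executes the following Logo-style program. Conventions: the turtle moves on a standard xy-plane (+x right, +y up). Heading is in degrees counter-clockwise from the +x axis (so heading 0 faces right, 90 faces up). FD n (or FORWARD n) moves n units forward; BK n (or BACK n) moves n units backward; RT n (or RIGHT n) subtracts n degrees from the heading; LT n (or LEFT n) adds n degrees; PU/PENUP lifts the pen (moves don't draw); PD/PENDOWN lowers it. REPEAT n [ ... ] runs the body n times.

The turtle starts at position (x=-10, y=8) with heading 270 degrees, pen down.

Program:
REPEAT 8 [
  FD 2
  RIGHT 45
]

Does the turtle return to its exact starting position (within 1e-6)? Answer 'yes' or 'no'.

Answer: yes

Derivation:
Executing turtle program step by step:
Start: pos=(-10,8), heading=270, pen down
REPEAT 8 [
  -- iteration 1/8 --
  FD 2: (-10,8) -> (-10,6) [heading=270, draw]
  RT 45: heading 270 -> 225
  -- iteration 2/8 --
  FD 2: (-10,6) -> (-11.414,4.586) [heading=225, draw]
  RT 45: heading 225 -> 180
  -- iteration 3/8 --
  FD 2: (-11.414,4.586) -> (-13.414,4.586) [heading=180, draw]
  RT 45: heading 180 -> 135
  -- iteration 4/8 --
  FD 2: (-13.414,4.586) -> (-14.828,6) [heading=135, draw]
  RT 45: heading 135 -> 90
  -- iteration 5/8 --
  FD 2: (-14.828,6) -> (-14.828,8) [heading=90, draw]
  RT 45: heading 90 -> 45
  -- iteration 6/8 --
  FD 2: (-14.828,8) -> (-13.414,9.414) [heading=45, draw]
  RT 45: heading 45 -> 0
  -- iteration 7/8 --
  FD 2: (-13.414,9.414) -> (-11.414,9.414) [heading=0, draw]
  RT 45: heading 0 -> 315
  -- iteration 8/8 --
  FD 2: (-11.414,9.414) -> (-10,8) [heading=315, draw]
  RT 45: heading 315 -> 270
]
Final: pos=(-10,8), heading=270, 8 segment(s) drawn

Start position: (-10, 8)
Final position: (-10, 8)
Distance = 0; < 1e-6 -> CLOSED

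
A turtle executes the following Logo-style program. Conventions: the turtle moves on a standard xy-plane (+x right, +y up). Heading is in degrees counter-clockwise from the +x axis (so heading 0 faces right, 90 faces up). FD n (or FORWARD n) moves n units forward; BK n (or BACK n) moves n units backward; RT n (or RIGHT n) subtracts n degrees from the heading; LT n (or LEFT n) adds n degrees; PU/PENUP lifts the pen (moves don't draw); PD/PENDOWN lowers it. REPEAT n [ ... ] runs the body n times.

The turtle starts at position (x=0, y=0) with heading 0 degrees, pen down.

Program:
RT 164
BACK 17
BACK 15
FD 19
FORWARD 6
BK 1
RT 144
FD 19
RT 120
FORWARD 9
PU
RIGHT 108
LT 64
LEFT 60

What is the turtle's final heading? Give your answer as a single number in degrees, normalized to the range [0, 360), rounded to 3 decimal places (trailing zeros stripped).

Answer: 308

Derivation:
Executing turtle program step by step:
Start: pos=(0,0), heading=0, pen down
RT 164: heading 0 -> 196
BK 17: (0,0) -> (16.341,4.686) [heading=196, draw]
BK 15: (16.341,4.686) -> (30.76,8.82) [heading=196, draw]
FD 19: (30.76,8.82) -> (12.496,3.583) [heading=196, draw]
FD 6: (12.496,3.583) -> (6.729,1.929) [heading=196, draw]
BK 1: (6.729,1.929) -> (7.69,2.205) [heading=196, draw]
RT 144: heading 196 -> 52
FD 19: (7.69,2.205) -> (19.388,17.177) [heading=52, draw]
RT 120: heading 52 -> 292
FD 9: (19.388,17.177) -> (22.759,8.833) [heading=292, draw]
PU: pen up
RT 108: heading 292 -> 184
LT 64: heading 184 -> 248
LT 60: heading 248 -> 308
Final: pos=(22.759,8.833), heading=308, 7 segment(s) drawn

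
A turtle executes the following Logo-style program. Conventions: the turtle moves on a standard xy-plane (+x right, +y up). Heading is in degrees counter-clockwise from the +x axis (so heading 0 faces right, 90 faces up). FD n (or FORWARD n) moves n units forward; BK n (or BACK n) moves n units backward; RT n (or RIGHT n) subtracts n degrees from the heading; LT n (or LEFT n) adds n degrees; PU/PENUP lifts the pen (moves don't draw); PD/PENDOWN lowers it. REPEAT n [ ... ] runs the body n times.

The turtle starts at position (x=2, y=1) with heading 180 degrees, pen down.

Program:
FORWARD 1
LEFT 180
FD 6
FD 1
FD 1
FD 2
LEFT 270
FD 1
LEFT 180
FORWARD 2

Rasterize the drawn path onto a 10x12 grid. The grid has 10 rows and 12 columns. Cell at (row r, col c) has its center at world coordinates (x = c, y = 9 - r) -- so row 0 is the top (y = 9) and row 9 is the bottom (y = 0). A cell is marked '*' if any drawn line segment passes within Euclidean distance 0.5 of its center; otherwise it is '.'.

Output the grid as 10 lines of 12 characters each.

Answer: ............
............
............
............
............
............
............
...........*
.***********
...........*

Derivation:
Segment 0: (2,1) -> (1,1)
Segment 1: (1,1) -> (7,1)
Segment 2: (7,1) -> (8,1)
Segment 3: (8,1) -> (9,1)
Segment 4: (9,1) -> (11,1)
Segment 5: (11,1) -> (11,-0)
Segment 6: (11,-0) -> (11,2)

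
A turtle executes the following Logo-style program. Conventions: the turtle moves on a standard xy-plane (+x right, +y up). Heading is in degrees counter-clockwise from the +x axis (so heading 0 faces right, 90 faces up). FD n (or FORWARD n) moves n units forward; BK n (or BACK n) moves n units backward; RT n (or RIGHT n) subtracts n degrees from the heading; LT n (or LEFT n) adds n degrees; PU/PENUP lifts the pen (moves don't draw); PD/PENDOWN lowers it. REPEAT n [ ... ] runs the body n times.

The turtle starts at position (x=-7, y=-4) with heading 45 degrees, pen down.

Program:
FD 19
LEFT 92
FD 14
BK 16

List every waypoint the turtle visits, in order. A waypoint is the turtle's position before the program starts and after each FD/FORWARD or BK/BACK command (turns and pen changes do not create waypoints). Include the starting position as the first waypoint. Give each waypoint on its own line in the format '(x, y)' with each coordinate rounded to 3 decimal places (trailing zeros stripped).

Answer: (-7, -4)
(6.435, 9.435)
(-3.804, 18.983)
(7.898, 8.071)

Derivation:
Executing turtle program step by step:
Start: pos=(-7,-4), heading=45, pen down
FD 19: (-7,-4) -> (6.435,9.435) [heading=45, draw]
LT 92: heading 45 -> 137
FD 14: (6.435,9.435) -> (-3.804,18.983) [heading=137, draw]
BK 16: (-3.804,18.983) -> (7.898,8.071) [heading=137, draw]
Final: pos=(7.898,8.071), heading=137, 3 segment(s) drawn
Waypoints (4 total):
(-7, -4)
(6.435, 9.435)
(-3.804, 18.983)
(7.898, 8.071)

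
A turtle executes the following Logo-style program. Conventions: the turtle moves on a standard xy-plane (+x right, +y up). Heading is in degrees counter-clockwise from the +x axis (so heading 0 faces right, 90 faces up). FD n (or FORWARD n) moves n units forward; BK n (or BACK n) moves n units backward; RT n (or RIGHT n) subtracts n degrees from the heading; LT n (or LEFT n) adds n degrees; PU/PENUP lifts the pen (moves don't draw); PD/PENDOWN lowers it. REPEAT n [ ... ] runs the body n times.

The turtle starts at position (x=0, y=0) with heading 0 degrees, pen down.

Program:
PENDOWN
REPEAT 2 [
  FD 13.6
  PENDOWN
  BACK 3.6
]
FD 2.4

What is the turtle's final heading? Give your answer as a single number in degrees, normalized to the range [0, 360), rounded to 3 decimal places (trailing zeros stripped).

Answer: 0

Derivation:
Executing turtle program step by step:
Start: pos=(0,0), heading=0, pen down
PD: pen down
REPEAT 2 [
  -- iteration 1/2 --
  FD 13.6: (0,0) -> (13.6,0) [heading=0, draw]
  PD: pen down
  BK 3.6: (13.6,0) -> (10,0) [heading=0, draw]
  -- iteration 2/2 --
  FD 13.6: (10,0) -> (23.6,0) [heading=0, draw]
  PD: pen down
  BK 3.6: (23.6,0) -> (20,0) [heading=0, draw]
]
FD 2.4: (20,0) -> (22.4,0) [heading=0, draw]
Final: pos=(22.4,0), heading=0, 5 segment(s) drawn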